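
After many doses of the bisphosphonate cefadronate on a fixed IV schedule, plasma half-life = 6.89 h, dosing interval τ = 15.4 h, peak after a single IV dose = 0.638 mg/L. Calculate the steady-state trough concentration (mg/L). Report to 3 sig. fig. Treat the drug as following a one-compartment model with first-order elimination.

k = ln2 / t½ = 0.693147 / 6.89 = 0.1006 h⁻¹
e^(−kτ) = e^(−0.1006 × 15.4) = 0.2124
Accumulation ratio R = 1 / (1 − e^(−kτ)) = 1 / (1 − 0.2124) = 1.270
Steady-state trough = C₀ × R × e^(−kτ) = 0.638 × 1.270 × 0.2124 = 0.1721 mg/L

0.172 mg/L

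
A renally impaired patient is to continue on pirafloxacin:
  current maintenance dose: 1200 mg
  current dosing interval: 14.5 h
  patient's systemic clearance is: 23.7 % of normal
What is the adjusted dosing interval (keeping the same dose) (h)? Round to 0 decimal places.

61 h

To keep the same average steady-state level, dosing rate must scale with clearance.
CL ratio = 23.7 / 100 = 0.2370
New interval (same dose) = 14.5 / 0.2370 = 61.18 h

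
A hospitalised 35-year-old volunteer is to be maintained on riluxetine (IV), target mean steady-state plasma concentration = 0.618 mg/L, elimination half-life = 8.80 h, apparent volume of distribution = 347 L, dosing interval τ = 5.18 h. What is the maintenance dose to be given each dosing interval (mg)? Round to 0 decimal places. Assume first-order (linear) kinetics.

k = ln2 / t½ = 0.693147 / 8.80 = 0.07877 h⁻¹
CL = k × Vd = 0.07877 × 347 = 27.33 L/h
At steady state, Dose/τ = Css × CL.
Dose = Css × CL × τ = 0.618 × 27.33 × 5.18 = 87.49 mg

87 mg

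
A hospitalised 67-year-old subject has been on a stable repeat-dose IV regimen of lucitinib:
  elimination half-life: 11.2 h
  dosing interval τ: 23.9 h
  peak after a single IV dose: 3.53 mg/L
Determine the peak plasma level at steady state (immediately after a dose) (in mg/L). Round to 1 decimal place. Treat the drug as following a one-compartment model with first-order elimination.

4.6 mg/L

k = ln2 / t½ = 0.693147 / 11.2 = 0.06189 h⁻¹
e^(−kτ) = e^(−0.06189 × 23.9) = 0.2278
Accumulation ratio R = 1 / (1 − e^(−kτ)) = 1 / (1 − 0.2278) = 1.295
Steady-state peak = C₀ × R = 3.53 × 1.295 = 4.571 mg/L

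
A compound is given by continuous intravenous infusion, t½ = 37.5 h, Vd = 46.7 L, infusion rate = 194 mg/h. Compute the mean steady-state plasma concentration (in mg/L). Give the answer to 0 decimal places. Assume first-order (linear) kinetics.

225 mg/L

k = ln2 / t½ = 0.693147 / 37.5 = 0.01848 h⁻¹
CL = k × Vd = 0.01848 × 46.7 = 0.8630 L/h
At steady state Css = R₀ / CL = 194 / 0.8630 = 224.8 mg/L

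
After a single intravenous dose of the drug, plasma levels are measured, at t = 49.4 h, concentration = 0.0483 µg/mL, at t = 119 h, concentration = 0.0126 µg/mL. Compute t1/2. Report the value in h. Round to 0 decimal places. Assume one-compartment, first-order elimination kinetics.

36 h

k = ln(C₁/C₂) / (t₂ − t₁) = ln(0.0483/0.0126) / (119 − 49.4)
  = 1.344 / 69.60 = 0.01931 h⁻¹
t½ = ln2 / k = 0.693147 / 0.01931 = 35.90 h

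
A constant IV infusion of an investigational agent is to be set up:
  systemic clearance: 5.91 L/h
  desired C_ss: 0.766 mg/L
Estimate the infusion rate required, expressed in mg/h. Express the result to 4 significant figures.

4.527 mg/h

At steady state, infusion rate R₀ = Css × CL = 0.766 × 5.910 = 4.527 mg/h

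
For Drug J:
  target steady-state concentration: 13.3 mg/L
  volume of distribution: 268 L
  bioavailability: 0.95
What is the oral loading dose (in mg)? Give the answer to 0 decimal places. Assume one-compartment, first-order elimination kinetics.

3752 mg

LD = Css × Vd / F = 13.3 × 268 / 0.95 = 3752 mg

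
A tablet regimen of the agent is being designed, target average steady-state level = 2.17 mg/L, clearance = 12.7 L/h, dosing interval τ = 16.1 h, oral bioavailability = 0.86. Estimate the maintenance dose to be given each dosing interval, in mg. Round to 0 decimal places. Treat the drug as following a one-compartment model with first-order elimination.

516 mg

At steady state, F × (Dose/τ) = Css × CL.
Dose = Css × CL × τ / F = 2.17 × 12.70 × 16.1 / 0.86 = 515.9 mg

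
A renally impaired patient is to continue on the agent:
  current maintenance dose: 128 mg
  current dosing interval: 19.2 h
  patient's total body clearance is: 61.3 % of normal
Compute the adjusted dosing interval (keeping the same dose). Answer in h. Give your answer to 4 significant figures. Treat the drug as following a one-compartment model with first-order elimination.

31.32 h

To keep the same average steady-state level, dosing rate must scale with clearance.
CL ratio = 61.3 / 100 = 0.6130
New interval (same dose) = 19.2 / 0.6130 = 31.32 h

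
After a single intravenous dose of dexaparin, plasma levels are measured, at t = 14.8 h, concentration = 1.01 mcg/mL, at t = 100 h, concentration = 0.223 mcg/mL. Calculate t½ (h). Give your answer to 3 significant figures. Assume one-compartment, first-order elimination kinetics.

39.1 h

k = ln(C₁/C₂) / (t₂ − t₁) = ln(1.01/0.223) / (100 − 14.8)
  = 1.511 / 85.20 = 0.01773 h⁻¹
t½ = ln2 / k = 0.693147 / 0.01773 = 39.09 h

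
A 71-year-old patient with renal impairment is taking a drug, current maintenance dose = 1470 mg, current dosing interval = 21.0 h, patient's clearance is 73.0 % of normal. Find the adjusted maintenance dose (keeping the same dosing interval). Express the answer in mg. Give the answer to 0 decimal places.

1073 mg

To keep the same average steady-state level, dosing rate must scale with clearance.
CL ratio = 73.0 / 100 = 0.7300
New dose (same interval) = 1470 × 0.7300 = 1073 mg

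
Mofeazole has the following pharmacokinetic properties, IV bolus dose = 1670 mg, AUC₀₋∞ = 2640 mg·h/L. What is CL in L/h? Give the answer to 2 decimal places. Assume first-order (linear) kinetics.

CL = Dose / AUC = 1670 / 2640 = 0.6326 L/h

0.63 L/h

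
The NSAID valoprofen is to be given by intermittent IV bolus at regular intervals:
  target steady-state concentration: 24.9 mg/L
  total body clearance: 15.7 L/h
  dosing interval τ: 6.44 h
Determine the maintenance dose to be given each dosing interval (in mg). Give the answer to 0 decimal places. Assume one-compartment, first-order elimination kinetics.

2518 mg

At steady state, Dose/τ = Css × CL.
Dose = Css × CL × τ = 24.9 × 15.70 × 6.44 = 2518 mg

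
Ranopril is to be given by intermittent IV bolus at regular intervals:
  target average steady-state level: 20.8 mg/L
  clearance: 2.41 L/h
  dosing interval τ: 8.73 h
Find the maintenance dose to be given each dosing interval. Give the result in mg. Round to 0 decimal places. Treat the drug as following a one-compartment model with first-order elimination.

438 mg

At steady state, Dose/τ = Css × CL.
Dose = Css × CL × τ = 20.8 × 2.410 × 8.73 = 437.6 mg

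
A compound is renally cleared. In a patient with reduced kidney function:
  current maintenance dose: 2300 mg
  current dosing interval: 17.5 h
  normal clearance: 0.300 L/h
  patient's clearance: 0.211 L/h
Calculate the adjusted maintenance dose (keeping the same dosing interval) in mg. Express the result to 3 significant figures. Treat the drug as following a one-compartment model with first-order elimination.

1620 mg

To keep the same average steady-state level, dosing rate must scale with clearance.
CL ratio = 0.211 / 0.300 = 0.7033
New dose (same interval) = 2300 × 0.7033 = 1618 mg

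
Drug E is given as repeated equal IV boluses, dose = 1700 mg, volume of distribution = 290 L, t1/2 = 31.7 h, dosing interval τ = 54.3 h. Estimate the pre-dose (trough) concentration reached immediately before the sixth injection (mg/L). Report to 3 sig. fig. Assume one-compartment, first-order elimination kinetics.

2.57 mg/L

C₀ per dose = Dose / Vd = 1700 / 290 = 5.862 mg/L
k = ln2 / t½ = 0.693147 / 31.7 = 0.02187 h⁻¹
Fraction remaining after one interval: r = e^(−kτ) = e^(−0.02187 × 54.3) = 0.3050
Before dose 6, 5 doses have been given (aged 1τ, 2τ, 3τ, 4τ, 5τ).
C_trough = C₀ × (r + r² + … + r^5) = C₀ × r(1−r^5)/(1−r)
        = 5.862 × 0.3050 × (1 − 0.002639) / (1 − 0.3050) = 2.566 mg/L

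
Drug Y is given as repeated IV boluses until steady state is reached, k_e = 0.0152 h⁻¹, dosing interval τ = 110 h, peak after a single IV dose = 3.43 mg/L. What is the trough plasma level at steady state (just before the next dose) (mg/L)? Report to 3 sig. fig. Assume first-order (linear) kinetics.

e^(−kτ) = e^(−0.01520 × 110) = 0.1879
Accumulation ratio R = 1 / (1 − e^(−kτ)) = 1 / (1 − 0.1879) = 1.231
Steady-state trough = C₀ × R × e^(−kτ) = 3.43 × 1.231 × 0.1879 = 0.7934 mg/L

0.793 mg/L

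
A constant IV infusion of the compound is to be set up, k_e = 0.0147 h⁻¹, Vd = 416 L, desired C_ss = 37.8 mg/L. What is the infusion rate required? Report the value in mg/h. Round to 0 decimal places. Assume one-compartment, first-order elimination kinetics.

CL = k × Vd = 0.01470 × 416 = 6.115 L/h
At steady state, infusion rate R₀ = Css × CL = 37.8 × 6.115 = 231.1 mg/h

231 mg/h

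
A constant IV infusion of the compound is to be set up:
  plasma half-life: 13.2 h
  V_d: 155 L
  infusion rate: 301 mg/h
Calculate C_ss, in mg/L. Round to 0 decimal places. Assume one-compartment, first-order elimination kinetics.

37 mg/L

k = ln2 / t½ = 0.693147 / 13.2 = 0.05251 h⁻¹
CL = k × Vd = 0.05251 × 155 = 8.139 L/h
At steady state Css = R₀ / CL = 301 / 8.139 = 36.98 mg/L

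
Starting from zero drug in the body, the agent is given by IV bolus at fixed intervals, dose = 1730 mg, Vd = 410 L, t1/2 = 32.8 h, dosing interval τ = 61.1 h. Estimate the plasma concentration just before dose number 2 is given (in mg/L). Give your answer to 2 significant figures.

1.2 mg/L

C₀ per dose = Dose / Vd = 1730 / 410 = 4.220 mg/L
k = ln2 / t½ = 0.693147 / 32.8 = 0.02113 h⁻¹
Fraction remaining after one interval: r = e^(−kτ) = e^(−0.02113 × 61.1) = 0.2750
Before dose 2, 1 dose has been given (aged 1τ).
C_trough = C₀ × r = 4.220 × 0.2750 = 1.161 mg/L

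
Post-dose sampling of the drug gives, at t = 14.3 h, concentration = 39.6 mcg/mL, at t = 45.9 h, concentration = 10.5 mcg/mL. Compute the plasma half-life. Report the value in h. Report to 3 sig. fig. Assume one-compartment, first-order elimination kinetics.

k = ln(C₁/C₂) / (t₂ − t₁) = ln(39.6/10.5) / (45.9 − 14.3)
  = 1.327 / 31.60 = 0.04199 h⁻¹
t½ = ln2 / k = 0.693147 / 0.04199 = 16.51 h

16.5 h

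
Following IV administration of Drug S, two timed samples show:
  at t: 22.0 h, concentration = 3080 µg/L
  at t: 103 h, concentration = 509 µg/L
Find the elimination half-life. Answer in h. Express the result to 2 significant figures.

31 h

k = ln(C₁/C₂) / (t₂ − t₁) = ln(3080/509) / (103 − 22.0)
  = 1.800 / 81.00 = 0.02222 h⁻¹
t½ = ln2 / k = 0.693147 / 0.02222 = 31.19 h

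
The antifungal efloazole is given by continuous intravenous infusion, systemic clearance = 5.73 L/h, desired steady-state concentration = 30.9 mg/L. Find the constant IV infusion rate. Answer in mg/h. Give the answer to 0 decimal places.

At steady state, infusion rate R₀ = Css × CL = 30.9 × 5.730 = 177.1 mg/h

177 mg/h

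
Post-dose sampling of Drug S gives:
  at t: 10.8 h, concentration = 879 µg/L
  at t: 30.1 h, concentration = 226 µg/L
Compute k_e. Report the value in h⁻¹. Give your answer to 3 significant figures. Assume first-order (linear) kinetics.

k = ln(C₁/C₂) / (t₂ − t₁) = ln(879/226) / (30.1 − 10.8)
  = 1.358 / 19.30 = 0.07036 h⁻¹

0.0704 h⁻¹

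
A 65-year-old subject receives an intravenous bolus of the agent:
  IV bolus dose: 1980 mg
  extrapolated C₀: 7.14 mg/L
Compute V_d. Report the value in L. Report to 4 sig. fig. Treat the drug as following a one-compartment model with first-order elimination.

Vd = Dose / C₀ = 1980 / 7.14 = 277.3 L

277.3 L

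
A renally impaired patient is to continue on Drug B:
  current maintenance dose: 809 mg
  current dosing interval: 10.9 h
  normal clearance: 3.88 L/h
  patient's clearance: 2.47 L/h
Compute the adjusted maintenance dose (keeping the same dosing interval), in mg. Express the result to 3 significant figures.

515 mg

To keep the same average steady-state level, dosing rate must scale with clearance.
CL ratio = 2.47 / 3.88 = 0.6366
New dose (same interval) = 809 × 0.6366 = 515.0 mg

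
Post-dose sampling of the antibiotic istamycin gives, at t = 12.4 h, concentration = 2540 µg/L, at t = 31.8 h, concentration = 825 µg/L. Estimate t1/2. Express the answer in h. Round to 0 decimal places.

k = ln(C₁/C₂) / (t₂ − t₁) = ln(2540/825) / (31.8 − 12.4)
  = 1.125 / 19.40 = 0.05799 h⁻¹
t½ = ln2 / k = 0.693147 / 0.05799 = 11.95 h

12 h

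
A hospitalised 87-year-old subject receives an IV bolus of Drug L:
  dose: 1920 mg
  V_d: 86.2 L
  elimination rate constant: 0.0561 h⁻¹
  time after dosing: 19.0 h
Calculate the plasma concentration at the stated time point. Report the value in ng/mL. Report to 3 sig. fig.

7670 ng/mL

C₀ = Dose / Vd = 1920 / 86.2 = 22.27 mg/L
C = C₀ · e^(−k·t) = 22.27 × e^(−0.05610 × 19.0)
  = 22.27 × 0.3444 = 7.670 mg/L
Convert: 7.670 mg/L × 1000 = 7670 ng/mL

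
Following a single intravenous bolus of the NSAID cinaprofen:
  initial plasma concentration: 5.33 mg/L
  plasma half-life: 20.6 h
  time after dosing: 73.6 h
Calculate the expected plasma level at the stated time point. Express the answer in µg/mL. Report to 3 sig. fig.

k = ln2 / t½ = 0.693147 / 20.6 = 0.03365 h⁻¹
C = C₀ · e^(−k·t) = 5.330 × e^(−0.03365 × 73.6)
  = 5.330 × 0.08403 = 0.4479 mg/L
(0.4479 mg/L = 0.4479 µg/mL)

0.448 µg/mL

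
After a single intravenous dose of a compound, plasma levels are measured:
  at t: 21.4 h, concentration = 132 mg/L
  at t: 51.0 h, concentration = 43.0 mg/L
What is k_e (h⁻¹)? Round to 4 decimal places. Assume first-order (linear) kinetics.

0.0379 h⁻¹

k = ln(C₁/C₂) / (t₂ − t₁) = ln(132/43.0) / (51.0 − 21.4)
  = 1.122 / 29.60 = 0.03791 h⁻¹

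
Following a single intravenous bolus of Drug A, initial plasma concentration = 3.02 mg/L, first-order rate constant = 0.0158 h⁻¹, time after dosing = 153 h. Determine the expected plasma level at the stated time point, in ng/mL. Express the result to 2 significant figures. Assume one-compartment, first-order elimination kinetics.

270 ng/mL

C = C₀ · e^(−k·t) = 3.020 × e^(−0.01580 × 153)
  = 3.020 × 0.08915 = 0.2692 mg/L
Convert: 0.2692 mg/L × 1000 = 269.2 ng/mL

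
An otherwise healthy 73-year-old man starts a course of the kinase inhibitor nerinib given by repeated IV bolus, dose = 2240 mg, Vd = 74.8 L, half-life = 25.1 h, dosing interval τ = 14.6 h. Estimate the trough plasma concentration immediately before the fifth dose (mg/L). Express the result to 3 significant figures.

48.3 mg/L

C₀ per dose = Dose / Vd = 2240 / 74.8 = 29.95 mg/L
k = ln2 / t½ = 0.693147 / 25.1 = 0.02762 h⁻¹
Fraction remaining after one interval: r = e^(−kτ) = e^(−0.02762 × 14.6) = 0.6681
Before dose 5, 4 doses have been given (aged 1τ, 2τ, 3τ, 4τ).
C_trough = C₀ × (r + r² + … + r^4) = C₀ × r(1−r^4)/(1−r)
        = 29.95 × 0.6681 × (1 − 0.1992) / (1 − 0.6681) = 48.28 mg/L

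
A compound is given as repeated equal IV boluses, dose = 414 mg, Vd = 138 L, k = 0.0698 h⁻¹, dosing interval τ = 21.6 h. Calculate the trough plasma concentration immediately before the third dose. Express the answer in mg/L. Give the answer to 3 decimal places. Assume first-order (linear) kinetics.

0.811 mg/L

C₀ per dose = Dose / Vd = 414 / 138 = 3.000 mg/L
Fraction remaining after one interval: r = e^(−kτ) = e^(−0.06980 × 21.6) = 0.2214
Before dose 3, 2 doses have been given (aged 1τ, 2τ).
C_trough = C₀ × (r + r²) = 3.000 × (0.2214 + 0.04902) = 0.8113 mg/L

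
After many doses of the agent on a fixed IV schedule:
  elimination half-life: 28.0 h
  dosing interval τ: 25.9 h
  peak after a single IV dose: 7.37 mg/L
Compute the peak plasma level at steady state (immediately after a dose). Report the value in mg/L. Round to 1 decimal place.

k = ln2 / t½ = 0.693147 / 28.0 = 0.02476 h⁻¹
e^(−kτ) = e^(−0.02476 × 25.9) = 0.5266
Accumulation ratio R = 1 / (1 − e^(−kτ)) = 1 / (1 − 0.5266) = 2.112
Steady-state peak = C₀ × R = 7.37 × 2.112 = 15.57 mg/L

15.6 mg/L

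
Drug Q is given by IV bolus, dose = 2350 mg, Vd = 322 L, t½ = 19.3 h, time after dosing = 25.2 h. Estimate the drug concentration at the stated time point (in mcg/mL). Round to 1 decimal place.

3.0 mcg/mL

C₀ = Dose / Vd = 2350 / 322 = 7.298 mg/L
k = ln2 / t½ = 0.693147 / 19.3 = 0.03591 h⁻¹
C = C₀ · e^(−k·t) = 7.298 × e^(−0.03591 × 25.2)
  = 7.298 × 0.4046 = 2.953 mg/L
(2.953 mg/L = 2.953 mcg/mL)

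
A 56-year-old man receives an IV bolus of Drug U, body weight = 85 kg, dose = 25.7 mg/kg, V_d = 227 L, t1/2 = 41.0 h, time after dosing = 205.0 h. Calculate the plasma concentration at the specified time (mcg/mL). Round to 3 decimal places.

Total dose = 25.7 × 85 = 2185 mg
C₀ = Dose / Vd = 2185 / 227 = 9.626 mg/L
k = ln2 / t½ = 0.693147 / 41.0 = 0.01691 h⁻¹
t / t½ = 205.0 / 41.0 = 5 half-lives
C = C₀ × (1/2)^5 = 9.626 × 0.03125 = 0.3008 mg/L
(0.3008 mg/L = 0.3008 mcg/mL)

0.301 mcg/mL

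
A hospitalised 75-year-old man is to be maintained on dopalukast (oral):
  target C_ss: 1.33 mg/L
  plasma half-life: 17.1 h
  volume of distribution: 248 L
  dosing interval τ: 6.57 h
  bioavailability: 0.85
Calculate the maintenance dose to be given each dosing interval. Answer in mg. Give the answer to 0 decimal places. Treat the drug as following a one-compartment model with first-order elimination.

103 mg

k = ln2 / t½ = 0.693147 / 17.1 = 0.04053 h⁻¹
CL = k × Vd = 0.04053 × 248 = 10.05 L/h
At steady state, F × (Dose/τ) = Css × CL.
Dose = Css × CL × τ / F = 1.33 × 10.05 × 6.57 / 0.85 = 103.3 mg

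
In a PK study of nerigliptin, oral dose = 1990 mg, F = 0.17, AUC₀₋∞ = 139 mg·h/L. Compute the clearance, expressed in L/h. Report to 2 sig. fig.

CL = F·Dose / AUC = 0.17 × 1990 / 139 = 2.434 L/h

2.4 L/h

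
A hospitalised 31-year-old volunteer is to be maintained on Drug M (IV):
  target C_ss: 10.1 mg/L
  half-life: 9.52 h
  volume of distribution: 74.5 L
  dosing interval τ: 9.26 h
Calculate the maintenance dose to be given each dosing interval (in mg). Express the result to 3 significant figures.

507 mg

k = ln2 / t½ = 0.693147 / 9.52 = 0.07281 h⁻¹
CL = k × Vd = 0.07281 × 74.5 = 5.424 L/h
At steady state, Dose/τ = Css × CL.
Dose = Css × CL × τ = 10.1 × 5.424 × 9.26 = 507.3 mg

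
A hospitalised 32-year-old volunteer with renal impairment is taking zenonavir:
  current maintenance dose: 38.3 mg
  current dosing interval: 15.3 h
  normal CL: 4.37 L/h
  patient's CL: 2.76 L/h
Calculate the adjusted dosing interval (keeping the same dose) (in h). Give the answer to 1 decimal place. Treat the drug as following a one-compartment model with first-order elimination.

To keep the same average steady-state level, dosing rate must scale with clearance.
CL ratio = 2.76 / 4.37 = 0.6316
New interval (same dose) = 15.3 / 0.6316 = 24.22 h

24.2 h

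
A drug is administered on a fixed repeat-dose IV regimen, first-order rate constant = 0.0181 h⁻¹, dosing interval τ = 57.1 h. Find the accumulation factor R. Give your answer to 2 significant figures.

e^(−kτ) = e^(−0.01810 × 57.1) = 0.3558
Accumulation ratio R = 1 / (1 − e^(−kτ)) = 1 / (1 − 0.3558) = 1.552

1.6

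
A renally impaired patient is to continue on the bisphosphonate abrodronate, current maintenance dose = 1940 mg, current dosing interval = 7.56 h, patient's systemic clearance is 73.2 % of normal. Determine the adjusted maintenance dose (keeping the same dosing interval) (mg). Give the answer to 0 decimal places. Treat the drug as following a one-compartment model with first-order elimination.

To keep the same average steady-state level, dosing rate must scale with clearance.
CL ratio = 73.2 / 100 = 0.7320
New dose (same interval) = 1940 × 0.7320 = 1420 mg

1420 mg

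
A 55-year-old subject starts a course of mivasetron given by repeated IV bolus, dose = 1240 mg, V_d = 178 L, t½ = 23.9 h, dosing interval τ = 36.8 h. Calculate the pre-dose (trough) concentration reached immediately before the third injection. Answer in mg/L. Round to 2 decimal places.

C₀ per dose = Dose / Vd = 1240 / 178 = 6.966 mg/L
k = ln2 / t½ = 0.693147 / 23.9 = 0.02900 h⁻¹
Fraction remaining after one interval: r = e^(−kτ) = e^(−0.02900 × 36.8) = 0.3440
Before dose 3, 2 doses have been given (aged 1τ, 2τ).
C_trough = C₀ × (r + r²) = 6.966 × (0.3440 + 0.1183) = 3.220 mg/L

3.22 mg/L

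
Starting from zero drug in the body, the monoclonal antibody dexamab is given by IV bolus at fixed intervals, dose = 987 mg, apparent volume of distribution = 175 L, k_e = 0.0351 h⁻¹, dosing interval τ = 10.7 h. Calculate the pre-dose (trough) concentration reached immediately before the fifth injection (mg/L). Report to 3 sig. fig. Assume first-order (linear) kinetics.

9.62 mg/L

C₀ per dose = Dose / Vd = 987 / 175 = 5.640 mg/L
Fraction remaining after one interval: r = e^(−kτ) = e^(−0.03510 × 10.7) = 0.6869
Before dose 5, 4 doses have been given (aged 1τ, 2τ, 3τ, 4τ).
C_trough = C₀ × (r + r² + … + r^4) = C₀ × r(1−r^4)/(1−r)
        = 5.640 × 0.6869 × (1 − 0.2226) / (1 − 0.6869) = 9.619 mg/L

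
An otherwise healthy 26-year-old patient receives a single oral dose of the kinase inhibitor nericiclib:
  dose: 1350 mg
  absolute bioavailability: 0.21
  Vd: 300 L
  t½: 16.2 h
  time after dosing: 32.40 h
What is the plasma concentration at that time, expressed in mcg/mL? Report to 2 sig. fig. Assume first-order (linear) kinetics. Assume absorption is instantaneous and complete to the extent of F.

0.24 mcg/mL

Amount reaching circulation = F × Dose = 0.21 × 1350 = 283.5 mg
C₀ = F·Dose / Vd = 283.5 / 300 = 0.9450 mg/L
k = ln2 / t½ = 0.693147 / 16.2 = 0.04279 h⁻¹
t / t½ = 32.40 / 16.2 = 2 half-lives
C = C₀ × (1/2)^2 = 0.9450 × 0.2500 = 0.2363 mg/L
(0.2363 mg/L = 0.2363 mcg/mL)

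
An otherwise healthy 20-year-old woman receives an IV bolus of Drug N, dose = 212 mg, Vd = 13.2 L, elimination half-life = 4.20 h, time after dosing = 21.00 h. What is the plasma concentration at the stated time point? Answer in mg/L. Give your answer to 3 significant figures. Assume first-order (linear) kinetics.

C₀ = Dose / Vd = 212.0 / 13.2 = 16.06 mg/L
k = ln2 / t½ = 0.693147 / 4.20 = 0.1650 h⁻¹
t / t½ = 21.00 / 4.20 = 5 half-lives
C = C₀ × (1/2)^5 = 16.06 × 0.03125 = 0.5019 mg/L

0.502 mg/L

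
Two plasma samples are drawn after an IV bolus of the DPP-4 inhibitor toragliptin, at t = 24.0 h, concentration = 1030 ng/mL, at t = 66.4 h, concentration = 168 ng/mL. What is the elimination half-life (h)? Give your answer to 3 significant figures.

k = ln(C₁/C₂) / (t₂ − t₁) = ln(1030/168) / (66.4 − 24.0)
  = 1.813 / 42.40 = 0.04276 h⁻¹
t½ = ln2 / k = 0.693147 / 0.04276 = 16.21 h

16.2 h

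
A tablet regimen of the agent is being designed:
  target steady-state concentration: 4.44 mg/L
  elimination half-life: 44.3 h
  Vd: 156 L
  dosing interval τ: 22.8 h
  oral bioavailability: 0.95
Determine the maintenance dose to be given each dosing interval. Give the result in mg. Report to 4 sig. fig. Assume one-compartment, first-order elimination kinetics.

260.1 mg

k = ln2 / t½ = 0.693147 / 44.3 = 0.01565 h⁻¹
CL = k × Vd = 0.01565 × 156 = 2.441 L/h
At steady state, F × (Dose/τ) = Css × CL.
Dose = Css × CL × τ / F = 4.44 × 2.441 × 22.8 / 0.95 = 260.1 mg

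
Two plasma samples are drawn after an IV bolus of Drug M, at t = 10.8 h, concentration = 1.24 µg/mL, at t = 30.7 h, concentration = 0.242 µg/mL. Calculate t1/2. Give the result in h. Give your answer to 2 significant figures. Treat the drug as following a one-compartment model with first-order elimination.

k = ln(C₁/C₂) / (t₂ − t₁) = ln(1.24/0.242) / (30.7 − 10.8)
  = 1.634 / 19.90 = 0.08211 h⁻¹
t½ = ln2 / k = 0.693147 / 0.08211 = 8.442 h

8.4 h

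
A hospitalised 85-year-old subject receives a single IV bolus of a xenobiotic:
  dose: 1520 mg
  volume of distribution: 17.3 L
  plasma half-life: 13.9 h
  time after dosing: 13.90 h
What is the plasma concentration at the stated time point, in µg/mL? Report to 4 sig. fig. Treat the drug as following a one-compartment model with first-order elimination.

C₀ = Dose / Vd = 1520 / 17.3 = 87.86 mg/L
k = ln2 / t½ = 0.693147 / 13.9 = 0.04987 h⁻¹
t / t½ = 13.90 / 13.9 = 1 half-lives
C = C₀ × (1/2)^1 = 87.86 × 0.5000 = 43.93 mg/L
(43.93 mg/L = 43.93 µg/mL)

43.93 µg/mL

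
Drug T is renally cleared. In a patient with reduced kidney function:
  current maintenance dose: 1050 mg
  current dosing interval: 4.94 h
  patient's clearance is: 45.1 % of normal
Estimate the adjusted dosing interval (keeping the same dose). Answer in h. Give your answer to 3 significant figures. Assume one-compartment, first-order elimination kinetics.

To keep the same average steady-state level, dosing rate must scale with clearance.
CL ratio = 45.1 / 100 = 0.4510
New interval (same dose) = 4.94 / 0.4510 = 10.95 h

11.0 h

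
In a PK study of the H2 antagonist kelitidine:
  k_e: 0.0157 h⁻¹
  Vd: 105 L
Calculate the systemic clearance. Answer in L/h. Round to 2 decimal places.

1.65 L/h

CL = k × Vd = 0.0157 × 105 = 1.649 L/h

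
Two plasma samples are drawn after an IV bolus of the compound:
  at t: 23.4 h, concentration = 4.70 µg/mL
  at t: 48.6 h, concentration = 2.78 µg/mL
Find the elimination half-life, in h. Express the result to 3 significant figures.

33.3 h

k = ln(C₁/C₂) / (t₂ − t₁) = ln(4.70/2.78) / (48.6 − 23.4)
  = 0.5251 / 25.20 = 0.02084 h⁻¹
t½ = ln2 / k = 0.693147 / 0.02084 = 33.26 h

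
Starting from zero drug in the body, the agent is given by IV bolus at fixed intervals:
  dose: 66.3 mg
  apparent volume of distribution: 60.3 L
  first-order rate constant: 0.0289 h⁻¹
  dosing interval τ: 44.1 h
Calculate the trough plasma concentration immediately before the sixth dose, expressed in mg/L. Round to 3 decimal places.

C₀ per dose = Dose / Vd = 66.3 / 60.3 = 1.100 mg/L
Fraction remaining after one interval: r = e^(−kτ) = e^(−0.02890 × 44.1) = 0.2796
Before dose 6, 5 doses have been given (aged 1τ, 2τ, 3τ, 4τ, 5τ).
C_trough = C₀ × (r + r² + … + r^5) = C₀ × r(1−r^5)/(1−r)
        = 1.100 × 0.2796 × (1 − 0.001709) / (1 − 0.2796) = 0.4262 mg/L

0.426 mg/L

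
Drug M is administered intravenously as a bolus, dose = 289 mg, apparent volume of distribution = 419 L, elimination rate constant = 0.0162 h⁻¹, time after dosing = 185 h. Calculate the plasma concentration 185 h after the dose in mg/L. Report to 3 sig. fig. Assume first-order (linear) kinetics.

C₀ = Dose / Vd = 289.0 / 419 = 0.6897 mg/L
C = C₀ · e^(−k·t) = 0.6897 × e^(−0.01620 × 185)
  = 0.6897 × 0.04994 = 0.03444 mg/L

0.0344 mg/L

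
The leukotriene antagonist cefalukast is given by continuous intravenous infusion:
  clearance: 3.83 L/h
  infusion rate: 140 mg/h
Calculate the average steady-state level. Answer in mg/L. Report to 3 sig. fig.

At steady state Css = R₀ / CL = 140 / 3.830 = 36.55 mg/L

36.6 mg/L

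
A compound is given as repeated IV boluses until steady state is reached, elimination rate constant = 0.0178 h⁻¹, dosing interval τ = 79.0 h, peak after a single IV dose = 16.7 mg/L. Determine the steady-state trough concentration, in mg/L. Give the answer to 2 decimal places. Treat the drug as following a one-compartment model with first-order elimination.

e^(−kτ) = e^(−0.01780 × 79.0) = 0.2451
Accumulation ratio R = 1 / (1 − e^(−kτ)) = 1 / (1 − 0.2451) = 1.325
Steady-state trough = C₀ × R × e^(−kτ) = 16.7 × 1.325 × 0.2451 = 5.423 mg/L

5.42 mg/L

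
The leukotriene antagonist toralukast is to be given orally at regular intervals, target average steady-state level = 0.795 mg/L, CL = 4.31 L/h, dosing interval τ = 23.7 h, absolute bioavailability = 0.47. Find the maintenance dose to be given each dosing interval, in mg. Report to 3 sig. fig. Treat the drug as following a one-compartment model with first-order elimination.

173 mg

At steady state, F × (Dose/τ) = Css × CL.
Dose = Css × CL × τ / F = 0.795 × 4.310 × 23.7 / 0.47 = 172.8 mg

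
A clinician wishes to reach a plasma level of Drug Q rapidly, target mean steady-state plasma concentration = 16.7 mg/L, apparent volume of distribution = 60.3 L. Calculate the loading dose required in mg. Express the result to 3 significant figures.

LD = Css × Vd = 16.7 × 60.3 = 1007 mg

1010 mg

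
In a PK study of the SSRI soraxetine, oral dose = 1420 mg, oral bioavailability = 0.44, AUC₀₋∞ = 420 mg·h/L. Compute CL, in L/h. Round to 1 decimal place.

1.5 L/h

CL = F·Dose / AUC = 0.44 × 1420 / 420 = 1.488 L/h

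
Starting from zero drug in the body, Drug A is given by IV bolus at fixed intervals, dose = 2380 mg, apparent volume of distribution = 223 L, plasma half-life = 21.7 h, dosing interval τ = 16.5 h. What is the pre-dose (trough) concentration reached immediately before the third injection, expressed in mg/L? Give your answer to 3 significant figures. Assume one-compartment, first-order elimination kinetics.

C₀ per dose = Dose / Vd = 2380 / 223 = 10.67 mg/L
k = ln2 / t½ = 0.693147 / 21.7 = 0.03194 h⁻¹
Fraction remaining after one interval: r = e^(−kτ) = e^(−0.03194 × 16.5) = 0.5904
Before dose 3, 2 doses have been given (aged 1τ, 2τ).
C_trough = C₀ × (r + r²) = 10.67 × (0.5904 + 0.3486) = 10.02 mg/L

10.0 mg/L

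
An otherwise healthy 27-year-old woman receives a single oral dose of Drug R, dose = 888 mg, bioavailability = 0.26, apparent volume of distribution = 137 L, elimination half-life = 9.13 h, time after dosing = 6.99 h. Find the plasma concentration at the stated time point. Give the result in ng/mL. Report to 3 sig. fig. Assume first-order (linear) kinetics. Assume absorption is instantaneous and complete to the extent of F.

991 ng/mL

Amount reaching circulation = F × Dose = 0.26 × 888.0 = 230.9 mg
C₀ = F·Dose / Vd = 230.9 / 137 = 1.685 mg/L
k = ln2 / t½ = 0.693147 / 9.13 = 0.07592 h⁻¹
C = C₀ · e^(−k·t) = 1.685 × e^(−0.07592 × 6.99)
  = 1.685 × 0.5882 = 0.9911 mg/L
Convert: 0.9911 mg/L × 1000 = 991.1 ng/mL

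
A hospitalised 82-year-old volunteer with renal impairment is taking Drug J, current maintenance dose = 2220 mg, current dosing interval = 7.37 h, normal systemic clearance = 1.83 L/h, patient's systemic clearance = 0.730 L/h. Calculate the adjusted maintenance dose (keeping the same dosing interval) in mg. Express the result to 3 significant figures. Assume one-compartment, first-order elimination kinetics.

To keep the same average steady-state level, dosing rate must scale with clearance.
CL ratio = 0.730 / 1.83 = 0.3989
New dose (same interval) = 2220 × 0.3989 = 885.6 mg

886 mg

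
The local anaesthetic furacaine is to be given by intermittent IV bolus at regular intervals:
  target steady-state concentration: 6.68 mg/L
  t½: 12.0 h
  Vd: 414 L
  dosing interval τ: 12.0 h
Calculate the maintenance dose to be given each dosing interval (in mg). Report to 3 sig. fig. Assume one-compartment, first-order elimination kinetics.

k = ln2 / t½ = 0.693147 / 12.0 = 0.05776 h⁻¹
CL = k × Vd = 0.05776 × 414 = 23.91 L/h
At steady state, Dose/τ = Css × CL.
Dose = Css × CL × τ = 6.68 × 23.91 × 12.0 = 1917 mg

1920 mg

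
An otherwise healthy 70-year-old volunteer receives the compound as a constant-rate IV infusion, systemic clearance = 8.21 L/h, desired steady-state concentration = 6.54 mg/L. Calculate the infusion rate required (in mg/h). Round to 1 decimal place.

At steady state, infusion rate R₀ = Css × CL = 6.54 × 8.210 = 53.69 mg/h

53.7 mg/h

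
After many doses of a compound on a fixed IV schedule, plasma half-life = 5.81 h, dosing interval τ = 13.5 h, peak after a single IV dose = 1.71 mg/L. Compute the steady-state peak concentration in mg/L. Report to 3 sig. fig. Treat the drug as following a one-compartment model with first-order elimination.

k = ln2 / t½ = 0.693147 / 5.81 = 0.1193 h⁻¹
e^(−kτ) = e^(−0.1193 × 13.5) = 0.1998
Accumulation ratio R = 1 / (1 − e^(−kτ)) = 1 / (1 − 0.1998) = 1.250
Steady-state peak = C₀ × R = 1.71 × 1.250 = 2.138 mg/L

2.14 mg/L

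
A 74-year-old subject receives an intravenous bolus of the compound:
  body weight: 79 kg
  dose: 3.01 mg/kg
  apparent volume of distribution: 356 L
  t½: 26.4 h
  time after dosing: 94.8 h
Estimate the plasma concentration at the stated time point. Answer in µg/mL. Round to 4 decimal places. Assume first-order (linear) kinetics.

0.0554 µg/mL

Total dose = 3.01 × 79 = 237.8 mg
C₀ = Dose / Vd = 237.8 / 356 = 0.6680 mg/L
k = ln2 / t½ = 0.693147 / 26.4 = 0.02626 h⁻¹
C = C₀ · e^(−k·t) = 0.6680 × e^(−0.02626 × 94.8)
  = 0.6680 × 0.08296 = 0.05542 mg/L
(0.05542 mg/L = 0.05542 µg/mL)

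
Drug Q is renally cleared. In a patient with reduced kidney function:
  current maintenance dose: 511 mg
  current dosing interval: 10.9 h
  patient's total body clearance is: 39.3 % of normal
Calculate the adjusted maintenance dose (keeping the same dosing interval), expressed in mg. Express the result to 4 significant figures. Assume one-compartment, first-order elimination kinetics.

200.8 mg

To keep the same average steady-state level, dosing rate must scale with clearance.
CL ratio = 39.3 / 100 = 0.3930
New dose (same interval) = 511 × 0.3930 = 200.8 mg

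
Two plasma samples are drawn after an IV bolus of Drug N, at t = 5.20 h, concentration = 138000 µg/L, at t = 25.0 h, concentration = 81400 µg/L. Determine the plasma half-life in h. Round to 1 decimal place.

k = ln(C₁/C₂) / (t₂ − t₁) = ln(138000/81400) / (25.0 − 5.20)
  = 0.5279 / 19.80 = 0.02666 h⁻¹
t½ = ln2 / k = 0.693147 / 0.02666 = 26.00 h

26.0 h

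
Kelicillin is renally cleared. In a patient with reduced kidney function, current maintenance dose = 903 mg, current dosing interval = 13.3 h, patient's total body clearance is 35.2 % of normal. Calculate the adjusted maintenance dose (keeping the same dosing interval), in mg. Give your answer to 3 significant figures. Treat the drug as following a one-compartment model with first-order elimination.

318 mg

To keep the same average steady-state level, dosing rate must scale with clearance.
CL ratio = 35.2 / 100 = 0.3520
New dose (same interval) = 903 × 0.3520 = 317.9 mg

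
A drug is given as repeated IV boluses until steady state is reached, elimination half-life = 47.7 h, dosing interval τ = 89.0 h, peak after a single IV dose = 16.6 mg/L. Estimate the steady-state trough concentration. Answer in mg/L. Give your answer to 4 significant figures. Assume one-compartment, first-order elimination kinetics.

6.277 mg/L

k = ln2 / t½ = 0.693147 / 47.7 = 0.01453 h⁻¹
e^(−kτ) = e^(−0.01453 × 89.0) = 0.2744
Accumulation ratio R = 1 / (1 − e^(−kτ)) = 1 / (1 − 0.2744) = 1.378
Steady-state trough = C₀ × R × e^(−kτ) = 16.6 × 1.378 × 0.2744 = 6.277 mg/L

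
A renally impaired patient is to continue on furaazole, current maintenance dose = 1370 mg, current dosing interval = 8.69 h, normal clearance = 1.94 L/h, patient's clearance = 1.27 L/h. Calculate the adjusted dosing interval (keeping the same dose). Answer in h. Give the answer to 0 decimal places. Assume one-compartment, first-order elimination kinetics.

13 h

To keep the same average steady-state level, dosing rate must scale with clearance.
CL ratio = 1.27 / 1.94 = 0.6546
New interval (same dose) = 8.69 / 0.6546 = 13.28 h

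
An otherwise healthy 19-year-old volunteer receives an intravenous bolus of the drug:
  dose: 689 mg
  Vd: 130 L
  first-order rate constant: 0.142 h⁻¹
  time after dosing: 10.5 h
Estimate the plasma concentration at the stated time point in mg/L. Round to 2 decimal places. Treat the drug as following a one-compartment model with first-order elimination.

1.19 mg/L

C₀ = Dose / Vd = 689.0 / 130 = 5.300 mg/L
C = C₀ · e^(−k·t) = 5.300 × e^(−0.1420 × 10.5)
  = 5.300 × 0.2251 = 1.193 mg/L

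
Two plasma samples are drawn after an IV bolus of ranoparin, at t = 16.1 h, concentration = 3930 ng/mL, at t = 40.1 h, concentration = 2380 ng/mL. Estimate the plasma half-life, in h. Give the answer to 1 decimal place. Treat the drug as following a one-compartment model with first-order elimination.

k = ln(C₁/C₂) / (t₂ − t₁) = ln(3930/2380) / (40.1 − 16.1)
  = 0.5015 / 24.00 = 0.02090 h⁻¹
t½ = ln2 / k = 0.693147 / 0.02090 = 33.16 h

33.2 h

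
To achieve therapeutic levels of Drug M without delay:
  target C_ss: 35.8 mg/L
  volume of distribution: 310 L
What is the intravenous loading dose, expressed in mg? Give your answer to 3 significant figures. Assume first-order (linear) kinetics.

LD = Css × Vd = 35.8 × 310 = 11100 mg

11100 mg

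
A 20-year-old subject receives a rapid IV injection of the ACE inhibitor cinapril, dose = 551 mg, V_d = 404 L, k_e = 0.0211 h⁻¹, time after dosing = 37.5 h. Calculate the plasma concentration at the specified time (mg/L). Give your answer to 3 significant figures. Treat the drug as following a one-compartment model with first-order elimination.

0.618 mg/L

C₀ = Dose / Vd = 551.0 / 404 = 1.364 mg/L
C = C₀ · e^(−k·t) = 1.364 × e^(−0.02110 × 37.5)
  = 1.364 × 0.4533 = 0.6183 mg/L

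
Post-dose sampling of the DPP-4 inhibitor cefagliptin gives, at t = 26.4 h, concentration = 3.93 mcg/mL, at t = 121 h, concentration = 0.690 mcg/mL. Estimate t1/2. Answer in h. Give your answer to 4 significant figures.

k = ln(C₁/C₂) / (t₂ − t₁) = ln(3.93/0.690) / (121 − 26.4)
  = 1.740 / 94.60 = 0.01839 h⁻¹
t½ = ln2 / k = 0.693147 / 0.01839 = 37.69 h

37.69 h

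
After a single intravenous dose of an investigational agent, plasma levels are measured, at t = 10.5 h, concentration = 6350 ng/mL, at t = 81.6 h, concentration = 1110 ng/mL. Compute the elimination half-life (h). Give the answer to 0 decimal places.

k = ln(C₁/C₂) / (t₂ − t₁) = ln(6350/1110) / (81.6 − 10.5)
  = 1.744 / 71.10 = 0.02453 h⁻¹
t½ = ln2 / k = 0.693147 / 0.02453 = 28.26 h

28 h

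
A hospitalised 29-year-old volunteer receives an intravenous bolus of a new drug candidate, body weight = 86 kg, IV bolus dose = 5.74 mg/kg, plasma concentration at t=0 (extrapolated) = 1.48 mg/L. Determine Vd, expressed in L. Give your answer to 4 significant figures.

Dose = 5.74 × 86 = 493.6 mg
Vd = Dose / C₀ = 493.6 / 1.48 = 333.5 L

333.5 L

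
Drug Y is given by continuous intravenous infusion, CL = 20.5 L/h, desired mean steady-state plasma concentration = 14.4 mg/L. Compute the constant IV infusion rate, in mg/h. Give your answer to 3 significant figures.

295 mg/h

At steady state, infusion rate R₀ = Css × CL = 14.4 × 20.50 = 295.2 mg/h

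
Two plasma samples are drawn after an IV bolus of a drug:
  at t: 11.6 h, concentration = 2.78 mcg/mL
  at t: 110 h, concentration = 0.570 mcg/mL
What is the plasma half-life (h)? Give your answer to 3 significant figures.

k = ln(C₁/C₂) / (t₂ − t₁) = ln(2.78/0.570) / (110 − 11.6)
  = 1.585 / 98.40 = 0.01611 h⁻¹
t½ = ln2 / k = 0.693147 / 0.01611 = 43.03 h

43.0 h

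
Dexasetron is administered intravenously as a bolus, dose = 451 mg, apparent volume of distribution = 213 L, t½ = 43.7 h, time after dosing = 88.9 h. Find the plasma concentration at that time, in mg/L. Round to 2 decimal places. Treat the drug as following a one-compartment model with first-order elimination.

C₀ = Dose / Vd = 451.0 / 213 = 2.117 mg/L
k = ln2 / t½ = 0.693147 / 43.7 = 0.01586 h⁻¹
C = C₀ · e^(−k·t) = 2.117 × e^(−0.01586 × 88.9)
  = 2.117 × 0.2442 = 0.5170 mg/L

0.52 mg/L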